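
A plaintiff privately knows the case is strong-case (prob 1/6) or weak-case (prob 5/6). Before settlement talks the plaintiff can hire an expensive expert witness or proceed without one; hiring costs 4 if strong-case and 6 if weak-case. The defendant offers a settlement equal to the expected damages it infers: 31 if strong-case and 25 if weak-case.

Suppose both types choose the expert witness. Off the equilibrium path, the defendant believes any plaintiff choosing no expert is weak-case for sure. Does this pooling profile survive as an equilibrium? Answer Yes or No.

No

On path, the defendant holds the prior and pays 1/6·31 + 5/6·25 = 26. Off path (no expert), believing weak-case, it pays 25.
strong-case: the expert witness nets 26 − 4 = 22; no expert nets 25. strong-case would deviate.
weak-case: the expert witness nets 26 − 6 = 20; no expert nets 25. weak-case would deviate.
A type deviates, so pooling fails.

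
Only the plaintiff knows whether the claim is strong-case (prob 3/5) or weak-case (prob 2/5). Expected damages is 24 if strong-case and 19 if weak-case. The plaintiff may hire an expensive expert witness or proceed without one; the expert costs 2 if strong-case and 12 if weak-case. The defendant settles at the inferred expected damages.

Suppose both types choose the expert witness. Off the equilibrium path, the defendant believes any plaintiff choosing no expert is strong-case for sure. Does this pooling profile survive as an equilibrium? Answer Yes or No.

On path, the defendant holds the prior and pays 3/5·24 + 2/5·19 = 22. Off path (no expert), believing strong-case, it pays 24.
strong-case: the expert witness nets 22 − 2 = 20; no expert nets 24. strong-case would deviate.
weak-case: the expert witness nets 22 − 12 = 10; no expert nets 24. weak-case would deviate.
A type deviates, so pooling fails.

No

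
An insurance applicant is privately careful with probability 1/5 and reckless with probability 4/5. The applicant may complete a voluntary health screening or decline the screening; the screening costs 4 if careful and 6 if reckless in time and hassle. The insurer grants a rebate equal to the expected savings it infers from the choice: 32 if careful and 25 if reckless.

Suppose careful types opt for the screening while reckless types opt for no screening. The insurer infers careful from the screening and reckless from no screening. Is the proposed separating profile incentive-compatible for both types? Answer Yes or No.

Under these beliefs, the screening earns rebate 32 and no screening earns rebate 25.
careful: the screening nets 32 − 4 = 28; no screening nets 25. careful prefers the screening.
reckless: the screening nets 32 − 6 = 26; no screening nets 25. reckless would deviate to the screening.
reckless has a profitable deviation, so the profile is not an equilibrium.

No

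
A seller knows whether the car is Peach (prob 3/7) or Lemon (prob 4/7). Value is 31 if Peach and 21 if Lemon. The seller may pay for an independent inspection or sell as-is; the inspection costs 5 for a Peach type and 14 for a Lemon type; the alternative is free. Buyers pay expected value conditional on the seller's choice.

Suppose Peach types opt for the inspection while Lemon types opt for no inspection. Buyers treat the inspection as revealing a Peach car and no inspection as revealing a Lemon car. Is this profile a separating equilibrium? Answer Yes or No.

Yes

Under these beliefs, the inspection earns price 31 and no inspection earns price 21.
Peach: the inspection nets 31 − 5 = 26; no inspection nets 21. Peach prefers the inspection.
Lemon: the inspection nets 31 − 14 = 17; no inspection nets 21. Lemon prefers no inspection.
Neither type deviates, so the separating profile is an equilibrium.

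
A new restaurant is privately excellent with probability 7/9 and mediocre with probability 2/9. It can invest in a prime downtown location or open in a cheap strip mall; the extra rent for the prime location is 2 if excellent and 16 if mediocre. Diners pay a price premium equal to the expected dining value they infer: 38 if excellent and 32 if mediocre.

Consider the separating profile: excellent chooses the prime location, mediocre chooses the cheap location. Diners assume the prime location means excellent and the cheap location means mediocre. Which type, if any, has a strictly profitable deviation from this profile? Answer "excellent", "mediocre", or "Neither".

The prime location pays 38; the cheap location pays 32.
excellent: assigned the prime location, nets 38 − 2 = 36; deviating to the cheap location nets 32.
mediocre: assigned the cheap location, nets 32; deviating to the prime location nets 38 − 16 = 22.
Both types strictly prefer their assigned action; no profitable deviation.

Neither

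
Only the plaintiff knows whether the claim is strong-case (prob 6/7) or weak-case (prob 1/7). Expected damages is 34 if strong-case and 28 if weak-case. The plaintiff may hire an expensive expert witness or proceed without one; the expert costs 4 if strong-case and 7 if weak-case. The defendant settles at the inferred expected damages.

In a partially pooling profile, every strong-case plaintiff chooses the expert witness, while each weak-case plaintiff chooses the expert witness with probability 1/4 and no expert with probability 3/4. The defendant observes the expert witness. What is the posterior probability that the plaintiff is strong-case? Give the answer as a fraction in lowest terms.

24/25

P(the expert witness) = (6/7)·1 + (1/7)·(1/4) = 25/28.
By Bayes' rule, P(strong-case | the expert witness) = (6/7) / (25/28) = 24/25.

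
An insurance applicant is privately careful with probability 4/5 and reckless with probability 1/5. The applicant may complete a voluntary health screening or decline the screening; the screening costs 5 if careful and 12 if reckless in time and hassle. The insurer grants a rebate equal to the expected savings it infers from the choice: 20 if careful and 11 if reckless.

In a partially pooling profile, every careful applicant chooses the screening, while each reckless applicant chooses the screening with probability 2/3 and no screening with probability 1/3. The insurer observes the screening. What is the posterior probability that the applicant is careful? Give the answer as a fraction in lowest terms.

P(the screening) = (4/5)·1 + (1/5)·(2/3) = 14/15.
By Bayes' rule, P(careful | the screening) = (4/5) / (14/15) = 6/7.

6/7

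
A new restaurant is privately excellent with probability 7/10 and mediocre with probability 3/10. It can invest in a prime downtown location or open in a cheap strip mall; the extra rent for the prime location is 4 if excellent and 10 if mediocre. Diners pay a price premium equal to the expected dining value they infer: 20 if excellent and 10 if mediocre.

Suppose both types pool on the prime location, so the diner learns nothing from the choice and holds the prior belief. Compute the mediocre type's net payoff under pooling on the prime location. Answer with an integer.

Pooled price premium = 7/10·20 + 3/10·10 = 17.
mediocre pays cost 10 for the prime location, so net payoff = 17 − 10 = 7.

7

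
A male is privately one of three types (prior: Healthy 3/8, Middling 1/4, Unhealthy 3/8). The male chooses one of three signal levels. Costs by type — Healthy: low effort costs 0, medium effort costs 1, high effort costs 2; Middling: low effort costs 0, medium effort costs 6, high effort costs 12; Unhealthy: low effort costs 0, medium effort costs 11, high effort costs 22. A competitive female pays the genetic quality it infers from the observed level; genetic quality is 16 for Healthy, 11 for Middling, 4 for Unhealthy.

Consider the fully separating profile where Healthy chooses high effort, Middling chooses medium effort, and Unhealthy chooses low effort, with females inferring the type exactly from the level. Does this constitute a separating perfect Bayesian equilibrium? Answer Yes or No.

Separating mating payoffs: high effort → 16, medium effort → 11, low effort → 4.
Healthy (assigned high effort): low effort: 4 − 0 = 4; medium effort: 11 − 1 = 10; high effort: 16 − 2 = 14. Healthy stays.
Middling (assigned medium effort): low effort: 4 − 0 = 4; medium effort: 11 − 6 = 5; high effort: 16 − 12 = 4. Middling stays.
Unhealthy (assigned low effort): low effort: 4 − 0 = 4; medium effort: 11 − 11 = 0; high effort: 16 − 22 = -6. Unhealthy stays.
Every type prefers its assigned level; separation holds.

Yes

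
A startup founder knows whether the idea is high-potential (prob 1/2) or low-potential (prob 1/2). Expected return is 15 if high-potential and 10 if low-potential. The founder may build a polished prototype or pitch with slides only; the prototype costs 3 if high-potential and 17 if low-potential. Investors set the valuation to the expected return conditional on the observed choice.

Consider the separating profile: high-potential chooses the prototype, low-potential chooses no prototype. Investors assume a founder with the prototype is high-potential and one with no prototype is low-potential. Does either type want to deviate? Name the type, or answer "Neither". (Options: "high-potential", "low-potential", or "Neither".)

Neither

The prototype pays 15; no prototype pays 10.
high-potential: assigned the prototype, nets 15 − 3 = 12; deviating to no prototype nets 10.
low-potential: assigned no prototype, nets 10; deviating to the prototype nets 15 − 17 = -2.
Both types strictly prefer their assigned action; no profitable deviation.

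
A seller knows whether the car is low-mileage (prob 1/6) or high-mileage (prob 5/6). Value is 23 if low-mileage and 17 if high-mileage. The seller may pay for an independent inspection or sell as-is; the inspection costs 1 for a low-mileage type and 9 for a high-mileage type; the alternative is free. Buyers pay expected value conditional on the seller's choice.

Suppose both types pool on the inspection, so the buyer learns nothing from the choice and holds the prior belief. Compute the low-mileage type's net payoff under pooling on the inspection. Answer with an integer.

Pooled price = 1/6·23 + 5/6·17 = 18.
low-mileage pays cost 1 for the inspection, so net payoff = 18 − 1 = 17.

17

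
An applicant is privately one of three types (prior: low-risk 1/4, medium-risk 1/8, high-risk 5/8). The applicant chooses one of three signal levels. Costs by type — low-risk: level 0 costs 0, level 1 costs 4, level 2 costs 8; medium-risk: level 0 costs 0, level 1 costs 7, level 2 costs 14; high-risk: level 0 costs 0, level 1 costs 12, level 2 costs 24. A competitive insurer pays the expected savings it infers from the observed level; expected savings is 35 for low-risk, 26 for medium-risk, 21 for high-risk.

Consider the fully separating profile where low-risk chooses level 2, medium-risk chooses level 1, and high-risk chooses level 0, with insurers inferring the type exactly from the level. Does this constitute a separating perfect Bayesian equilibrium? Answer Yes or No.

Separating rebates: level 2 → 35, level 1 → 26, level 0 → 21.
low-risk (assigned level 2): level 0: 21 − 0 = 21; level 1: 26 − 4 = 22; level 2: 35 − 8 = 27. low-risk stays.
medium-risk (assigned level 1): level 0: 21 − 0 = 21; level 1: 26 − 7 = 19; level 2: 35 − 14 = 21. medium-risk prefers level 0.
high-risk (assigned level 0): level 0: 21 − 0 = 21; level 1: 26 − 12 = 14; level 2: 35 − 24 = 11. high-risk stays.
At least one type deviates; the separating profile fails.

No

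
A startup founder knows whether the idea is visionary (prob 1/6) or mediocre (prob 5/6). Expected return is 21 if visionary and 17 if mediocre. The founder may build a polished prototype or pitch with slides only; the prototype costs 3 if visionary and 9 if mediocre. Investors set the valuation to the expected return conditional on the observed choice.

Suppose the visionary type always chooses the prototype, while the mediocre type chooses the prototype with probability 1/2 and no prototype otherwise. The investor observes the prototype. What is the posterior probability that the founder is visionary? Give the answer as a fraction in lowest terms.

2/7

P(the prototype) = (1/6)·1 + (5/6)·(1/2) = 7/12.
By Bayes' rule, P(visionary | the prototype) = (1/6) / (7/12) = 2/7.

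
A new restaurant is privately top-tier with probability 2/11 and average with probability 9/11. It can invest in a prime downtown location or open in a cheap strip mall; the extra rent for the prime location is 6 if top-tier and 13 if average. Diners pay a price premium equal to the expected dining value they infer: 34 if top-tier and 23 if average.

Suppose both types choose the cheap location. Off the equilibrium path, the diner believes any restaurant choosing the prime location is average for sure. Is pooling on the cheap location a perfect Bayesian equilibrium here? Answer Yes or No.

On path, the diner holds the prior and pays 2/11·34 + 9/11·23 = 25. Off path (the prime location), believing average, it pays 23.
top-tier: the cheap location nets 25; the prime location nets 23 − 6 = 17. top-tier stays.
average: the cheap location nets 25; the prime location nets 23 − 13 = 10. average stays.
No type deviates, so pooling is sustained.

Yes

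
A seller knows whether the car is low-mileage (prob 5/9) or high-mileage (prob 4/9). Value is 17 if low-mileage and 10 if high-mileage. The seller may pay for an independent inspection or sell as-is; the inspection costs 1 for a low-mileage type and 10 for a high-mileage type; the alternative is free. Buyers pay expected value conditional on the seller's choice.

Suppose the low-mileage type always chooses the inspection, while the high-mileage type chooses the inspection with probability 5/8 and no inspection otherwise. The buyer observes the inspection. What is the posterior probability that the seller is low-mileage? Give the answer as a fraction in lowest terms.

P(the inspection) = (5/9)·1 + (4/9)·(5/8) = 5/6.
By Bayes' rule, P(low-mileage | the inspection) = (5/9) / (5/6) = 2/3.

2/3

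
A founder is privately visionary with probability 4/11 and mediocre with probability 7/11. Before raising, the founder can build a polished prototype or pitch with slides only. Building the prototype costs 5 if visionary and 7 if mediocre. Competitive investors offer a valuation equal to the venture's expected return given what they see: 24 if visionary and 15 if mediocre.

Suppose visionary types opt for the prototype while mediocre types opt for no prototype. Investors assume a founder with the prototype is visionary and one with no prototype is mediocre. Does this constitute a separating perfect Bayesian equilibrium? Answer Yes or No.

No

Under these beliefs, the prototype earns valuation 24 and no prototype earns valuation 15.
visionary: the prototype nets 24 − 5 = 19; no prototype nets 15. visionary prefers the prototype.
mediocre: the prototype nets 24 − 7 = 17; no prototype nets 15. mediocre would deviate to the prototype.
mediocre has a profitable deviation, so the profile is not an equilibrium.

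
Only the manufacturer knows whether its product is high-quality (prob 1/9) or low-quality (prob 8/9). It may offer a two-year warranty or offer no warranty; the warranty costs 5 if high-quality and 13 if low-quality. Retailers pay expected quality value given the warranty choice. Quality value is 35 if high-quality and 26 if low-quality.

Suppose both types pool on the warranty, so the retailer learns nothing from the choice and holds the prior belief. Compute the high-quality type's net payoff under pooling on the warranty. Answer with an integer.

Pooled price = 1/9·35 + 8/9·26 = 27.
high-quality pays cost 5 for the warranty, so net payoff = 27 − 5 = 22.

22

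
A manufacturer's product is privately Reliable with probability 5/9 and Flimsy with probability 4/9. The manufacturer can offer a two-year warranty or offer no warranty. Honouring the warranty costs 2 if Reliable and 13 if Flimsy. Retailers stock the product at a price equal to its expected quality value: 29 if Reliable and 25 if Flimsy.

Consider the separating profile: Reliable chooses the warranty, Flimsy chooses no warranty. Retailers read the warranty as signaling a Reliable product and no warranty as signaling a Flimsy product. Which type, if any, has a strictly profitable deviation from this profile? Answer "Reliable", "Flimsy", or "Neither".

Neither

The warranty pays 29; no warranty pays 25.
Reliable: assigned the warranty, nets 29 − 2 = 27; deviating to no warranty nets 25.
Flimsy: assigned no warranty, nets 25; deviating to the warranty nets 29 − 13 = 16.
Both types strictly prefer their assigned action; no profitable deviation.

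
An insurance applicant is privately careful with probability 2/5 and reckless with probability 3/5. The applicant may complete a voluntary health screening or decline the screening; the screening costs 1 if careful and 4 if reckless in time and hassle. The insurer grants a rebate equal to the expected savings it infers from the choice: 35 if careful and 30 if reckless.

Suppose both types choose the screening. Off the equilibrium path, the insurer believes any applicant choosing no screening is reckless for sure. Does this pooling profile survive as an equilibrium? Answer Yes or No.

On path, the insurer holds the prior and pays 2/5·35 + 3/5·30 = 32. Off path (no screening), believing reckless, it pays 30.
careful: the screening nets 32 − 1 = 31; no screening nets 30. careful stays.
reckless: the screening nets 32 − 4 = 28; no screening nets 30. reckless would deviate.
A type deviates, so pooling fails.

No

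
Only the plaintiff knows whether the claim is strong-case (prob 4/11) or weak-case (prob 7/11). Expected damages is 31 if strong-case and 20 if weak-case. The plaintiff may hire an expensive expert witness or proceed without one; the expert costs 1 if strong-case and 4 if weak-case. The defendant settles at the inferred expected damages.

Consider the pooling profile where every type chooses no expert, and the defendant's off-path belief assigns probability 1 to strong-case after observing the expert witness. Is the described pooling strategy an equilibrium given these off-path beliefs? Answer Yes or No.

No

On path, the defendant holds the prior and pays 4/11·31 + 7/11·20 = 24. Off path (the expert witness), believing strong-case, it pays 31.
strong-case: no expert nets 24; the expert witness nets 31 − 1 = 30. strong-case would deviate.
weak-case: no expert nets 24; the expert witness nets 31 − 4 = 27. weak-case would deviate.
A type deviates, so pooling fails.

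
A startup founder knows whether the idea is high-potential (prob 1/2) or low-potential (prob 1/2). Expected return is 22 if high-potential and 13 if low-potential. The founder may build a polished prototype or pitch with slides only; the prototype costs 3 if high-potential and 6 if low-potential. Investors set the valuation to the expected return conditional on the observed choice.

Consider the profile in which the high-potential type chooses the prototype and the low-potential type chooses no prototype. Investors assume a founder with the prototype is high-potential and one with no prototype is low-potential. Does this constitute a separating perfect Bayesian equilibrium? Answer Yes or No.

No

Under these beliefs, the prototype earns valuation 22 and no prototype earns valuation 13.
high-potential: the prototype nets 22 − 3 = 19; no prototype nets 13. high-potential prefers the prototype.
low-potential: the prototype nets 22 − 6 = 16; no prototype nets 13. low-potential would deviate to the prototype.
low-potential has a profitable deviation, so the profile is not an equilibrium.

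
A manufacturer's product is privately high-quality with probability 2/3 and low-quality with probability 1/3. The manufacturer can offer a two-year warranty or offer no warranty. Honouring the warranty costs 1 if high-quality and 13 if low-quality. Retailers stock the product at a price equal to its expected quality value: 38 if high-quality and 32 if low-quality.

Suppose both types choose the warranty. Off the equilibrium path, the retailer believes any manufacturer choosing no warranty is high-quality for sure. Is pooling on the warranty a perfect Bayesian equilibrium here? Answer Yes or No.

No

On path, the retailer holds the prior and pays 2/3·38 + 1/3·32 = 36. Off path (no warranty), believing high-quality, it pays 38.
high-quality: the warranty nets 36 − 1 = 35; no warranty nets 38. high-quality would deviate.
low-quality: the warranty nets 36 − 13 = 23; no warranty nets 38. low-quality would deviate.
A type deviates, so pooling fails.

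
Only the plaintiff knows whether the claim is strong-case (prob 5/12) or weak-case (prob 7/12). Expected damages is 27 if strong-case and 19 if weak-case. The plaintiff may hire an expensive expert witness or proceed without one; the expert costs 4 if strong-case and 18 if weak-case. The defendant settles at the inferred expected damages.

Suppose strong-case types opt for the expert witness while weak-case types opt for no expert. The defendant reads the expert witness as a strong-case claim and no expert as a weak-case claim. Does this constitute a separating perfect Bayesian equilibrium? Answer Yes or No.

Yes

Under these beliefs, the expert witness earns settlement 27 and no expert earns settlement 19.
strong-case: the expert witness nets 27 − 4 = 23; no expert nets 19. strong-case prefers the expert witness.
weak-case: the expert witness nets 27 − 18 = 9; no expert nets 19. weak-case prefers no expert.
Neither type deviates, so the separating profile is an equilibrium.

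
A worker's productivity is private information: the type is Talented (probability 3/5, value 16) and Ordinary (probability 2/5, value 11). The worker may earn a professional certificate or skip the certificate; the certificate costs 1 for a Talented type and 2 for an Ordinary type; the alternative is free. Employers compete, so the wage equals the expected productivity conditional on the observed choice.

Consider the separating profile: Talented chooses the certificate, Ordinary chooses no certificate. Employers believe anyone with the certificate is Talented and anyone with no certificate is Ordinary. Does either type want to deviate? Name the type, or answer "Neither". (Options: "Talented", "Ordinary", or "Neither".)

Ordinary

The certificate pays 16; no certificate pays 11.
Talented: assigned the certificate, nets 16 − 1 = 15; deviating to no certificate nets 11.
Ordinary: assigned no certificate, nets 11; deviating to the certificate nets 16 − 2 = 14.
The Ordinary type gains 3 by deviating.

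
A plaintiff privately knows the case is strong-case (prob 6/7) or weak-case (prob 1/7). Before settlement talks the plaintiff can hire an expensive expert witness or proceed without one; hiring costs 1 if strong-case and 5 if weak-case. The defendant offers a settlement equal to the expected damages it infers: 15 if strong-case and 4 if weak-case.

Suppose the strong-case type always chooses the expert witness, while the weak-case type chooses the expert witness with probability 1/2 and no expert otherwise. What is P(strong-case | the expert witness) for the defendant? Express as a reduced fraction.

12/13

P(the expert witness) = (6/7)·1 + (1/7)·(1/2) = 13/14.
By Bayes' rule, P(strong-case | the expert witness) = (6/7) / (13/14) = 12/13.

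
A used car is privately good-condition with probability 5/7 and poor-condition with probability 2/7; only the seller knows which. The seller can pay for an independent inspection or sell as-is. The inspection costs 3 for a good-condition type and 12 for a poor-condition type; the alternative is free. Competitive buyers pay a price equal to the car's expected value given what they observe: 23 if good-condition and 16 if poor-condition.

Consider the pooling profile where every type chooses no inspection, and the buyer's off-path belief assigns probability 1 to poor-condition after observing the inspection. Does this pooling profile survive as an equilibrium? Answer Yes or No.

Yes

On path, the buyer holds the prior and pays 5/7·23 + 2/7·16 = 21. Off path (the inspection), believing poor-condition, it pays 16.
good-condition: no inspection nets 21; the inspection nets 16 − 3 = 13. good-condition stays.
poor-condition: no inspection nets 21; the inspection nets 16 − 12 = 4. poor-condition stays.
No type deviates, so pooling is sustained.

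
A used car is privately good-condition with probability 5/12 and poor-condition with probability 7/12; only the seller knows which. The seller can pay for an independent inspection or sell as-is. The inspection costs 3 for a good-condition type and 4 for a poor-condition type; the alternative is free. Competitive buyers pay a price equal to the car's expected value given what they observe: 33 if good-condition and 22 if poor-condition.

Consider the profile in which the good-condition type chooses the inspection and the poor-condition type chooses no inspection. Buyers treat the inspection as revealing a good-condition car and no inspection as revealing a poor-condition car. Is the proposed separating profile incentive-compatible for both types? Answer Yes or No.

Under these beliefs, the inspection earns price 33 and no inspection earns price 22.
good-condition: the inspection nets 33 − 3 = 30; no inspection nets 22. good-condition prefers the inspection.
poor-condition: the inspection nets 33 − 4 = 29; no inspection nets 22. poor-condition would deviate to the inspection.
poor-condition has a profitable deviation, so the profile is not an equilibrium.

No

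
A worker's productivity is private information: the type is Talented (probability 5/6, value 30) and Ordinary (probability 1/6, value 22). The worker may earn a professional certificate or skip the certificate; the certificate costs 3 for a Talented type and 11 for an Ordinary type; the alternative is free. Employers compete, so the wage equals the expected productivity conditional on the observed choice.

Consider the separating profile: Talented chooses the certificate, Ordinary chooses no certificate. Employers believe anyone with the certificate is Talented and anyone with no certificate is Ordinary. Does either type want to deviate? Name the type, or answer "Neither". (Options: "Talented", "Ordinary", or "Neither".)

The certificate pays 30; no certificate pays 22.
Talented: assigned the certificate, nets 30 − 3 = 27; deviating to no certificate nets 22.
Ordinary: assigned no certificate, nets 22; deviating to the certificate nets 30 − 11 = 19.
Both types strictly prefer their assigned action; no profitable deviation.

Neither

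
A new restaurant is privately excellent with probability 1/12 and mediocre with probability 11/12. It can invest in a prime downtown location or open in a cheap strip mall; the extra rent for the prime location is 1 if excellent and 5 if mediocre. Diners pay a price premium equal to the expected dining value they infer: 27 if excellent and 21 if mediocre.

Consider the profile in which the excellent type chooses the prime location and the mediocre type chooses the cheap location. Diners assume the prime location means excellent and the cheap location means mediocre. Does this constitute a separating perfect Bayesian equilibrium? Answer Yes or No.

No

Under these beliefs, the prime location earns price premium 27 and the cheap location earns price premium 21.
excellent: the prime location nets 27 − 1 = 26; the cheap location nets 21. excellent prefers the prime location.
mediocre: the prime location nets 27 − 5 = 22; the cheap location nets 21. mediocre would deviate to the prime location.
mediocre has a profitable deviation, so the profile is not an equilibrium.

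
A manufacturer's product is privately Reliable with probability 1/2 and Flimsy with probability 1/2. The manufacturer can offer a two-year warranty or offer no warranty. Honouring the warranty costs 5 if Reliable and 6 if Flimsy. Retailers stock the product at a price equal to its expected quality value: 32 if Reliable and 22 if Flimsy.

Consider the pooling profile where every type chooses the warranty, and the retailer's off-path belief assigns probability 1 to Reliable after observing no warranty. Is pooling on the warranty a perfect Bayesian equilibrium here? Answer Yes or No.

On path, the retailer holds the prior and pays 1/2·32 + 1/2·22 = 27. Off path (no warranty), believing Reliable, it pays 32.
Reliable: the warranty nets 27 − 5 = 22; no warranty nets 32. Reliable would deviate.
Flimsy: the warranty nets 27 − 6 = 21; no warranty nets 32. Flimsy would deviate.
A type deviates, so pooling fails.

No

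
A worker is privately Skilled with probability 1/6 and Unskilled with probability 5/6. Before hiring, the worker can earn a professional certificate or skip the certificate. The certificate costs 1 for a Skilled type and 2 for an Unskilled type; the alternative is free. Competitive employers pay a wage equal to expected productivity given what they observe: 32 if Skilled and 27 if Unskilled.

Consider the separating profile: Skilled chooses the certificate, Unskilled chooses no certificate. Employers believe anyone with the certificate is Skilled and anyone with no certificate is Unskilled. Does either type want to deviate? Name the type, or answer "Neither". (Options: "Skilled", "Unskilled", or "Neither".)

Unskilled

The certificate pays 32; no certificate pays 27.
Skilled: assigned the certificate, nets 32 − 1 = 31; deviating to no certificate nets 27.
Unskilled: assigned no certificate, nets 27; deviating to the certificate nets 32 − 2 = 30.
The Unskilled type gains 3 by deviating.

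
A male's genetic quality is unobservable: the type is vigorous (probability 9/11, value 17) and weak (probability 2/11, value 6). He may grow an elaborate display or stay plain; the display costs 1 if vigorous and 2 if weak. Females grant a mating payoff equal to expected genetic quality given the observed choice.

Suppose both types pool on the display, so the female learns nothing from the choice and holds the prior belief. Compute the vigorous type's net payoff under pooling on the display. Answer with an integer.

Pooled mating payoff = 9/11·17 + 2/11·6 = 15.
vigorous pays cost 1 for the display, so net payoff = 15 − 1 = 14.

14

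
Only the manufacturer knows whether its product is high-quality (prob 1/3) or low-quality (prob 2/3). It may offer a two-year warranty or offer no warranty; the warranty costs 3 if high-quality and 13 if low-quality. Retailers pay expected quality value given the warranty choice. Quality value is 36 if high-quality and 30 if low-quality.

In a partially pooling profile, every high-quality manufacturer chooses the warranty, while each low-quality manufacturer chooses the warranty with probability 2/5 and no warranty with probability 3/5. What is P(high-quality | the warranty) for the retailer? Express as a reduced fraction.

5/9

P(the warranty) = (1/3)·1 + (2/3)·(2/5) = 3/5.
By Bayes' rule, P(high-quality | the warranty) = (1/3) / (3/5) = 5/9.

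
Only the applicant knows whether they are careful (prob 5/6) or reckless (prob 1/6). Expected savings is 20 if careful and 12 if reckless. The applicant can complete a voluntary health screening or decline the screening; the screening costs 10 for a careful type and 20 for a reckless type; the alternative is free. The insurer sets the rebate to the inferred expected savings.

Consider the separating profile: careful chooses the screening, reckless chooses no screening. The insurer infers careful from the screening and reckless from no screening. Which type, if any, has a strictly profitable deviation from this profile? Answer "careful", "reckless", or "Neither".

careful

The screening pays 20; no screening pays 12.
careful: assigned the screening, nets 20 − 10 = 10; deviating to no screening nets 12.
reckless: assigned no screening, nets 12; deviating to the screening nets 20 − 20 = 0.
The careful type gains 2 by deviating.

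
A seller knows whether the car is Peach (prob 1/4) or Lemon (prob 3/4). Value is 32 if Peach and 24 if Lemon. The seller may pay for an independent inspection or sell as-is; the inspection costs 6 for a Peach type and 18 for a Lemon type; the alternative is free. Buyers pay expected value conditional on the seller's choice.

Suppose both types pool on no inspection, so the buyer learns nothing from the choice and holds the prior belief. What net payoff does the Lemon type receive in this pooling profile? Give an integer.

Pooled price = 1/4·32 + 3/4·24 = 26.
Lemon pays no cost for no inspection, so net payoff = 26.

26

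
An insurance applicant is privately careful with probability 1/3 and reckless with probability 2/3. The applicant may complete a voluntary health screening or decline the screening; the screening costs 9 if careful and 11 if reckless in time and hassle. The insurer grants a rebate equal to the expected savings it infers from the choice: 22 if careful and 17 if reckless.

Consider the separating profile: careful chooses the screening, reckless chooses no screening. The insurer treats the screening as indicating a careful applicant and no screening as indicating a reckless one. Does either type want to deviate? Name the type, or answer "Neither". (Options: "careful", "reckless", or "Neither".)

The screening pays 22; no screening pays 17.
careful: assigned the screening, nets 22 − 9 = 13; deviating to no screening nets 17.
reckless: assigned no screening, nets 17; deviating to the screening nets 22 − 11 = 11.
The careful type gains 4 by deviating.

careful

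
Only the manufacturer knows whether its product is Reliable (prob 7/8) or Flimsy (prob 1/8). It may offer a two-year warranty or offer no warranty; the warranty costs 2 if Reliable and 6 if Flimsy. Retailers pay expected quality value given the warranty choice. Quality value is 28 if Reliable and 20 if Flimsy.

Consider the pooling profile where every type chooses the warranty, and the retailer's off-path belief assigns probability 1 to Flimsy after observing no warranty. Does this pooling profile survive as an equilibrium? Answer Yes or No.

On path, the retailer holds the prior and pays 7/8·28 + 1/8·20 = 27. Off path (no warranty), believing Flimsy, it pays 20.
Reliable: the warranty nets 27 − 2 = 25; no warranty nets 20. Reliable stays.
Flimsy: the warranty nets 27 − 6 = 21; no warranty nets 20. Flimsy stays.
No type deviates, so pooling is sustained.

Yes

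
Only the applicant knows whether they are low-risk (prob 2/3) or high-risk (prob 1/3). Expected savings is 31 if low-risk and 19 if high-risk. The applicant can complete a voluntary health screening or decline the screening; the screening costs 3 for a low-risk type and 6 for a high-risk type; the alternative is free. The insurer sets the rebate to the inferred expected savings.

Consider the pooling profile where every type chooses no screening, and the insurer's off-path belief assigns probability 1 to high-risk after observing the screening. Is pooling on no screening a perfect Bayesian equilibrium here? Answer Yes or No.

On path, the insurer holds the prior and pays 2/3·31 + 1/3·19 = 27. Off path (the screening), believing high-risk, it pays 19.
low-risk: no screening nets 27; the screening nets 19 − 3 = 16. low-risk stays.
high-risk: no screening nets 27; the screening nets 19 − 6 = 13. high-risk stays.
No type deviates, so pooling is sustained.

Yes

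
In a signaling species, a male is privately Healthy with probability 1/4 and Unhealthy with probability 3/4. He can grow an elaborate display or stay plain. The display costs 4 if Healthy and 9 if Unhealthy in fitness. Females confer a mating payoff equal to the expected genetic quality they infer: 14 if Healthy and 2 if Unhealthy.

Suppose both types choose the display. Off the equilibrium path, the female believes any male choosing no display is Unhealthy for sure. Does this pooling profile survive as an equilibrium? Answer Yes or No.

No

On path, the female holds the prior and pays 1/4·14 + 3/4·2 = 5. Off path (no display), believing Unhealthy, it pays 2.
Healthy: the display nets 5 − 4 = 1; no display nets 2. Healthy would deviate.
Unhealthy: the display nets 5 − 9 = -4; no display nets 2. Unhealthy would deviate.
A type deviates, so pooling fails.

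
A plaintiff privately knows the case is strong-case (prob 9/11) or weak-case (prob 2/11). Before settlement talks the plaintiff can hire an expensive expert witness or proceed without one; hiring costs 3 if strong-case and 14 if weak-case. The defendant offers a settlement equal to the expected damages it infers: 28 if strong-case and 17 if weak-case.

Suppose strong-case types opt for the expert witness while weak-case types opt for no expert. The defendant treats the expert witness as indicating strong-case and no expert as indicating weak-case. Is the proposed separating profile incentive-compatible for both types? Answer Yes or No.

Under these beliefs, the expert witness earns settlement 28 and no expert earns settlement 17.
strong-case: the expert witness nets 28 − 3 = 25; no expert nets 17. strong-case prefers the expert witness.
weak-case: the expert witness nets 28 − 14 = 14; no expert nets 17. weak-case prefers no expert.
Neither type deviates, so the separating profile is an equilibrium.

Yes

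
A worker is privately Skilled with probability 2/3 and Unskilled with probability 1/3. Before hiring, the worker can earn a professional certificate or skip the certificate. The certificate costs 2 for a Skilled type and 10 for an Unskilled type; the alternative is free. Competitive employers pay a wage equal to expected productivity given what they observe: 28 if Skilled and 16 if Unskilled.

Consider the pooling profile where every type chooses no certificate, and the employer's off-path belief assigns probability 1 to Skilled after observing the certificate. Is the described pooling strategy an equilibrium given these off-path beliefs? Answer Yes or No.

On path, the employer holds the prior and pays 2/3·28 + 1/3·16 = 24. Off path (the certificate), believing Skilled, it pays 28.
Skilled: no certificate nets 24; the certificate nets 28 − 2 = 26. Skilled would deviate.
Unskilled: no certificate nets 24; the certificate nets 28 − 10 = 18. Unskilled stays.
A type deviates, so pooling fails.

No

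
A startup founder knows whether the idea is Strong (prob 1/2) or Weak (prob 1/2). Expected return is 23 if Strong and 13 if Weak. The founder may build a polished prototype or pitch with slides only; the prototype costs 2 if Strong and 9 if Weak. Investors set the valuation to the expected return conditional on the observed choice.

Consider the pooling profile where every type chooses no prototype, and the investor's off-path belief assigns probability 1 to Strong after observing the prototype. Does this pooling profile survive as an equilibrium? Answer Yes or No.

No

On path, the investor holds the prior and pays 1/2·23 + 1/2·13 = 18. Off path (the prototype), believing Strong, it pays 23.
Strong: no prototype nets 18; the prototype nets 23 − 2 = 21. Strong would deviate.
Weak: no prototype nets 18; the prototype nets 23 − 9 = 14. Weak stays.
A type deviates, so pooling fails.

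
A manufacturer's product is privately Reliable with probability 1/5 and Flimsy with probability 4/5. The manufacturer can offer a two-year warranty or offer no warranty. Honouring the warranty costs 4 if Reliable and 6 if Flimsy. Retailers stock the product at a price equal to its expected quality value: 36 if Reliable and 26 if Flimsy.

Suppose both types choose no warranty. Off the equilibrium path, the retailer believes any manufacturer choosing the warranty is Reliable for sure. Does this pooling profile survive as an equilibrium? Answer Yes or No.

On path, the retailer holds the prior and pays 1/5·36 + 4/5·26 = 28. Off path (the warranty), believing Reliable, it pays 36.
Reliable: no warranty nets 28; the warranty nets 36 − 4 = 32. Reliable would deviate.
Flimsy: no warranty nets 28; the warranty nets 36 − 6 = 30. Flimsy would deviate.
A type deviates, so pooling fails.

No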